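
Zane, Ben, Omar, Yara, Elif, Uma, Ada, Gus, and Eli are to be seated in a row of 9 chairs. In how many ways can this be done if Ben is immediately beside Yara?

Treat {Ben, Yara} as a single unit. There are 8 units to order, and the pair itself can be ordered 2 ways.
That gives 2 × 8! = 2 × 40320 = 80640.

80640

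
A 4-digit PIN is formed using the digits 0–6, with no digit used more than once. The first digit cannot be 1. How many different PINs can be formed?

The first digit has 7−1 = 6 choices (anything except 1).
The remaining 3 digits are filled from the other 6 symbols without repetition: 6 × 5 × 4 = 120.
Total: 6 × 120 = 720.

720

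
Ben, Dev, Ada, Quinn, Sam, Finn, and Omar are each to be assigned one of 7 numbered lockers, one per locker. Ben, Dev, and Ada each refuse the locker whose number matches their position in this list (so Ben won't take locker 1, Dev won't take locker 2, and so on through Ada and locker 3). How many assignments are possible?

Let Aᵢ (for i ∈ {1, 2, 3}) be the placements that put person i in their forbidden locker. Any j of these fix j positions, leaving (7−j)! ways to fill the rest, and there are C(3,j) ways to pick which j.
By inclusion–exclusion, the number of valid placements is Σ_{j=0}^{3} (−1)^j C(3,j)·(7−j)!.
Computing: 5040 − 2160 + 360 − 24 = 3216.

3216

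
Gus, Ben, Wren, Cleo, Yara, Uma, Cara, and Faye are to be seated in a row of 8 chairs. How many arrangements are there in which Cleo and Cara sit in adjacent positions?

Treat {Cleo, Cara} as a single unit. There are 7 units to order, and the pair itself can be ordered 2 ways.
So the count is 2·(7)! = 10080.

10080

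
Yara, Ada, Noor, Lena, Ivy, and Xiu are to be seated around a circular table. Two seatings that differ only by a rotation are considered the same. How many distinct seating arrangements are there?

Fix one person's seat to break rotational symmetry; the remaining 5 people can be arranged in (5)! = 120 ways.

120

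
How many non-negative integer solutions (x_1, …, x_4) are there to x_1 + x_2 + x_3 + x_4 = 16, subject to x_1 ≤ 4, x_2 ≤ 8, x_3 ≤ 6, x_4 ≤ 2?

31

By stars and bars, unrestricted non-negative solutions to x_1+…+x_4 = 16 number C(16+3,3) = 969.
Subtract solutions that violate a single cap (substitute x_i' = x_i − (cap_i+1)): x_1 ≥ 5 gives C(14,3) = 364; x_2 ≥ 9 gives C(10,3) = 120; x_3 ≥ 7 gives C(12,3) = 220; x_4 ≥ 3 gives C(16,3) = 560. Together 1264.
Add back pairs where two caps are both exceeded: 10 + 35 + 165 + 1 + 35 + 84 = 330.
Subtract triples: 0 + 0 + 4 + 0 = 4.
By inclusion–exclusion the count is 969 − 1264 + 330 − 4 = 31.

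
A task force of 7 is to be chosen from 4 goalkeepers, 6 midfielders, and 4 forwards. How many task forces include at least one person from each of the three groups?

Total 7-person selections from all 14: C(14,7) = 3432.
Selections missing a whole group: no goalkeepers → C(10,7) = 120; no midfielders → C(8,7) = 8; no forwards → C(10,7) = 120.
Add back selections omitting two groups (i.e. drawn from a single group): C(4,7) + C(6,7) + C(4,7) = 0.
By inclusion–exclusion: 3432 − 248 + 0 = 3184.

3184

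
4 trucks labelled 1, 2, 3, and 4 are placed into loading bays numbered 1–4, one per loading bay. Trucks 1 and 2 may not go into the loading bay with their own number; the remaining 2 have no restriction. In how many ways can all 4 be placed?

Let Aᵢ (for i ∈ {1, 2}) be the placements that put truck i in its forbidden loading bay. Any j of these fix j positions, leaving (4−j)! ways to fill the rest, and there are C(2,j) ways to pick which j.
By inclusion–exclusion, the number of valid placements is Σ_{j=0}^{2} (−1)^j C(2,j)·(4−j)!.
Computing: 24 − 12 + 2 = 14.

14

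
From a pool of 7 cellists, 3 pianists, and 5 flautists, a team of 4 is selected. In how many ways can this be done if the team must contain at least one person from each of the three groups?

Total 4-person selections from all 15: C(15,4) = 1365.
Subtract selections that omit an entire group: no cellists → C(8,4) = 70; no pianists → C(12,4) = 495; no flautists → C(10,4) = 210.
Add back selections omitting two groups (i.e. drawn from a single group): C(7,4) + C(3,4) + C(5,4) = 40.
By inclusion–exclusion: 1365 − 775 + 40 = 630.

630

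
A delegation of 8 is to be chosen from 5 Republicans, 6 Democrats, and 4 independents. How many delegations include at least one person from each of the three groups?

6216

With no constraint there are C(15,8) = 6435 possible selections.
Subtract selections that omit an entire group: no Republicans → C(10,8) = 45; no Democrats → C(9,8) = 9; no independents → C(11,8) = 165.
Add back selections omitting two groups (i.e. drawn from a single group): C(5,8) + C(6,8) + C(4,8) = 0.
By inclusion–exclusion: 6435 − 219 + 0 = 6216.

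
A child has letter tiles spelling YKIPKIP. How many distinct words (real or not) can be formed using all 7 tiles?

The 7 letters of YKIPKIP have repeats: I appearing twice, K appearing twice, and P appearing twice.
Dividing 7! = 5040 by 2!·2!·2! = 8 for the repeated letters gives 630.

630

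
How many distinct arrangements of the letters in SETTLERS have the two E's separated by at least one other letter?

3780

There are 8!/(2!·2!·2!) = 5040 arrangements of SETTLERS in total.
If the two E's are adjacent, glue them into one block, leaving 7 items to arrange: (7)!/(2!·2!) = 1260 ways.
Hence 5040 − 1260 = 3780.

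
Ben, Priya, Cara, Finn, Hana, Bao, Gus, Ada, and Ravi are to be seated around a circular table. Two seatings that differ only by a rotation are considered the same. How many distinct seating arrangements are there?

40320

Around a circle, 9 distinct people have 9!/9 = (8)! = 40320 rotationally distinct seatings.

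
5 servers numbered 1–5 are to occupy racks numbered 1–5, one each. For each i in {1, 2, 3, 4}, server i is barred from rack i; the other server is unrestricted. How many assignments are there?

53

Let Aᵢ (for 1 ≤ i ≤ 4) be the placements that put server i in its forbidden rack. Any j of these fix j positions, leaving (5−j)! ways to fill the rest, and there are C(4,j) ways to pick which j.
By inclusion–exclusion, the number of valid placements is Σ_{j=0}^{4} (−1)^j C(4,j)·(5−j)!.
Computing: 120 − 96 + 36 − 8 + 1 = 53.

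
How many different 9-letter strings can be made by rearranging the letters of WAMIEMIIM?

WAMIEMIIM has 9 letters with I appearing 3 times and M appearing 3 times.
The number of distinct arrangements is 9!/(3!·3!) = 362880/36 = 10080.

10080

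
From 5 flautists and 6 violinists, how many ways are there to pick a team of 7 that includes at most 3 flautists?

Split by how many flautists are chosen (0 through 3).
Sum: C(5,0)·C(6,7) + C(5,1)·C(6,6) + C(5,2)·C(6,5) + C(5,3)·C(6,4) = 0 + 5 + 60 + 150 = 215.

215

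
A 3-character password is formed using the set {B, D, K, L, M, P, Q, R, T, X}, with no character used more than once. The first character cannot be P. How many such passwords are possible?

648

The first character has 10−1 = 9 choices (anything except P).
The remaining 2 characters are filled from the other 9 symbols without repetition: 9 × 8 = 72.
Total: 9 × 72 = 648.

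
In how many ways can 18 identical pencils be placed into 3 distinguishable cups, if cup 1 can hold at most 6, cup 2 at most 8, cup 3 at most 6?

By stars and bars, unrestricted non-negative solutions to x_1+…+x_3 = 18 number C(18+2,2) = 190.
Subtract solutions that violate a single cap (substitute x_i' = x_i − (cap_i+1)): x_1 ≥ 7 gives C(13,2) = 78; x_2 ≥ 9 gives C(11,2) = 55; x_3 ≥ 7 gives C(13,2) = 78. Together 211.
Add back pairs where two caps are both exceeded: 6 + 15 + 6 = 27.
By inclusion–exclusion the count is 190 − 211 + 27 = 6.

6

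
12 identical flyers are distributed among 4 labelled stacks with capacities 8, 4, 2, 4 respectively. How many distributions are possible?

56

Without the upper bounds there are C(15,3) = 455 ways to split 12 among 4 stacks.
Subtract solutions that violate a single cap (substitute x_i' = x_i − (cap_i+1)): x_1 ≥ 9 gives C(6,3) = 20; x_2 ≥ 5 gives C(10,3) = 120; x_3 ≥ 3 gives C(12,3) = 220; x_4 ≥ 5 gives C(10,3) = 120. Together 480.
Add back pairs where two caps are both exceeded: 0 + 1 + 0 + 35 + 10 + 35 = 81.
By inclusion–exclusion the count is 455 − 480 + 81 = 56.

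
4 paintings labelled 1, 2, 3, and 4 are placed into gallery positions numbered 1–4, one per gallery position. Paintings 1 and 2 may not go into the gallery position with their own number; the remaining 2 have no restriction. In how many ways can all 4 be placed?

14

Let Aᵢ (for i ∈ {1, 2}) be the placements that put painting i in its forbidden gallery position. Any j of these fix j positions, leaving (4−j)! ways to fill the rest, and there are C(2,j) ways to pick which j.
By inclusion–exclusion, the number of valid placements is Σ_{j=0}^{2} (−1)^j C(2,j)·(4−j)!.
Computing: 24 − 12 + 2 = 14.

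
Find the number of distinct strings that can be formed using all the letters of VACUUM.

The 6 letters of VACUUM have repeats: U appearing twice.
So there are 6! / (2!) = 360 distinguishable arrangements.

360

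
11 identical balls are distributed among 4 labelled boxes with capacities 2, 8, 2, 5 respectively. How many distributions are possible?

Without the upper bounds there are C(14,3) = 364 ways to split 11 among 4 boxes.
Subtract solutions that violate a single cap (substitute x_i' = x_i − (cap_i+1)): x_1 ≥ 3 gives C(11,3) = 165; x_2 ≥ 9 gives C(5,3) = 10; x_3 ≥ 3 gives C(11,3) = 165; x_4 ≥ 6 gives C(8,3) = 56. Together 396.
Add back pairs where two caps are both exceeded: 0 + 56 + 10 + 0 + 0 + 10 = 76.
By inclusion–exclusion the count is 364 − 396 + 76 = 44.

44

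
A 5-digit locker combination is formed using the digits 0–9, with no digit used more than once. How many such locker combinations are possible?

30240

Choose and order 5 of the 10 symbols: the first digit has 10 options, the next 9, and so on down to 6.
10 × 9 × 8 × 7 × 6 = 30240.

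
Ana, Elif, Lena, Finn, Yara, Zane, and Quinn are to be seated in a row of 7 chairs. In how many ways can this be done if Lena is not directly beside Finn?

There are 7! = 5040 arrangements in all. If Lena and Finn are adjacent, merging them into one block gives 2·(6)! = 1440 arrangements.
Complementary counting: 5040 − 1440 = 3600.

3600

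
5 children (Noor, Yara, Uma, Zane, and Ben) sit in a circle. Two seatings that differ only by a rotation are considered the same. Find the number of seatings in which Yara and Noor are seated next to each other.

12

Treat {Yara, Noor} as one unit (2 internal orders) and seat the resulting 4 units around the table: (3)! circular arrangements.
So 2 × (3)! = 2 × 6 = 12.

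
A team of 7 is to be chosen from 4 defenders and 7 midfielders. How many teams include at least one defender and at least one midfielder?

329

With no constraint there are C(11,7) = 330 possible selections.
Subtract selections that omit an entire group: no defenders → C(7,7) = 1; no midfielders → C(4,7) = 0.
Both groups omitted at once is impossible, so 330 − 1 = 329.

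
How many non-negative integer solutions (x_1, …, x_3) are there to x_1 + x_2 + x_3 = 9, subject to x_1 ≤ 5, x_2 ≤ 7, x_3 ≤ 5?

32

Ignoring the caps, the number of non-negative solutions to x_1+…+x_3 = 9 is C(11,2) = 55.
Subtract solutions that violate a single cap (substitute x_i' = x_i − (cap_i+1)): x_1 ≥ 6 gives C(5,2) = 10; x_2 ≥ 8 gives C(3,2) = 3; x_3 ≥ 6 gives C(5,2) = 10. Together 23.
No two caps can be exceeded simultaneously, so the pair terms are all 0.
By inclusion–exclusion the count is 55 − 23 + 0 = 32.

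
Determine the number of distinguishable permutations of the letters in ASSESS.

30

ASSESS has 6 letters with S appearing 4 times.
So there are 6! / (4!) = 30 distinguishable arrangements.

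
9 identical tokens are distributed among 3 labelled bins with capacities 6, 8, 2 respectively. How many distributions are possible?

Without the upper bounds there are C(11,2) = 55 ways to split 9 among 3 bins.
Subtract solutions that violate a single cap (substitute x_i' = x_i − (cap_i+1)): x_1 ≥ 7 gives C(4,2) = 6; x_2 ≥ 9 gives C(2,2) = 1; x_3 ≥ 3 gives C(8,2) = 28. Together 35.
No two caps can be exceeded simultaneously, so the pair terms are all 0.
By inclusion–exclusion the count is 55 − 35 + 0 = 20.

20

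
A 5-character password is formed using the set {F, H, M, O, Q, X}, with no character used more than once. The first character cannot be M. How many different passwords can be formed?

The first character has 6−1 = 5 choices (anything except M).
The remaining 4 characters are filled from the other 5 symbols without repetition: 5 × 4 × 3 × 2 = 120.
Total: 5 × 120 = 600.

600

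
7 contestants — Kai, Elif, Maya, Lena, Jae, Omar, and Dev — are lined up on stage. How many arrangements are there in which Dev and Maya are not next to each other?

Of the 7! = 5040 arrangements, those with Dev and Maya adjacent number 2 × 6! = 1440 (treat the pair as a block with 2 internal orders).
So 5040 − 1440 = 3600 arrangements keep them apart.

3600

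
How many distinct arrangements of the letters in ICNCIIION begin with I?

1680

Fix I in the first position and arrange the remaining 8 letters.
Those 8 letters have C appearing twice, I appearing 3 times, and N appearing twice, giving (8)!/(3!·2!·2!) = 1680.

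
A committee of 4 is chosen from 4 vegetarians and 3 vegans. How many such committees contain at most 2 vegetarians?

Split by how many vegetarians are chosen (0 through 2).
Sum: C(4,0)·C(3,4) + C(4,1)·C(3,3) + C(4,2)·C(3,2) = 0 + 4 + 18 = 22.

22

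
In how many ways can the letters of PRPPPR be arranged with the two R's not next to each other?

10

There are 6!/(4!·2!) = 15 arrangements of PRPPPR in total.
If the two R's are adjacent, glue them into one block, leaving 5 items to arrange: (5)!/(4!) = 5 ways.
Hence 15 − 5 = 10.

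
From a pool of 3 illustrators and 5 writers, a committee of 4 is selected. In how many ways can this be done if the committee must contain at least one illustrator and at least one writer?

Total 4-person selections from all 8: C(8,4) = 70.
Selections missing a whole group: no illustrators → C(5,4) = 5; no writers → C(3,4) = 0.
Both groups omitted at once is impossible, so 70 − 5 = 65.

65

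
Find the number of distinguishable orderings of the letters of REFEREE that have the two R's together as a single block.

30

Treat the 2 copies of R as a single block. The multiset to arrange is then {RR, E, E, E, E, F}, 6 items in all.
That gives (6)!/(4!) = 30 arrangements.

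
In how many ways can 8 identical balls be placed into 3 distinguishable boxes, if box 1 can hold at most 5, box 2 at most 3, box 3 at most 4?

14

Without the upper bounds there are C(10,2) = 45 ways to split 8 among 3 boxes.
Subtract solutions that violate a single cap (substitute x_i' = x_i − (cap_i+1)): x_1 ≥ 6 gives C(4,2) = 6; x_2 ≥ 4 gives C(6,2) = 15; x_3 ≥ 5 gives C(5,2) = 10. Together 31.
No two caps can be exceeded simultaneously, so the pair terms are all 0.
By inclusion–exclusion the count is 45 − 31 + 0 = 14.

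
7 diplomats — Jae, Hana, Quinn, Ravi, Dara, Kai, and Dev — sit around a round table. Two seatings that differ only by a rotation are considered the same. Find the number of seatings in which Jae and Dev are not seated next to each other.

480

All circular seatings of 7 people number (6)! = 720.
Seatings with Jae beside Dev: treat them as a block with 2 internal orders, giving 2 × (5)! = 240.
Subtracting, 720 − 240 = 480.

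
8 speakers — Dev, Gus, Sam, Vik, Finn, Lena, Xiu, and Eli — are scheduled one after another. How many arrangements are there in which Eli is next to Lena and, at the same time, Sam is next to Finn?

Treat {Eli,Lena} as one block (2 orders) and {Sam,Finn} as another (2 orders).
That leaves 6 units to arrange: 2 × 2 × 6! = 4 × 720 = 2880.

2880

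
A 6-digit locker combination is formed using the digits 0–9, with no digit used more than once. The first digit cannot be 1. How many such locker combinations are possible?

136080

The first digit has 10−1 = 9 choices (anything except 1).
The remaining 5 digits are filled from the other 9 symbols without repetition: 9 × 8 × 7 × 6 × 5 = 15120.
Total: 9 × 15120 = 136080.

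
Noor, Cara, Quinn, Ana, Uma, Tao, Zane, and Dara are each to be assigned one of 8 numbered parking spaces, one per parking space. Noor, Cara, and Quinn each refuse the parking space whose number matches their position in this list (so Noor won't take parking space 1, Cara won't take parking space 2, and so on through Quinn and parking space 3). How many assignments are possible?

Let Aᵢ (for i ∈ {1, 2, 3}) be the placements that put person i in their forbidden parking space. Any j of these fix j positions, leaving (8−j)! ways to fill the rest, and there are C(3,j) ways to pick which j.
By inclusion–exclusion, the number of valid placements is Σ_{j=0}^{3} (−1)^j C(3,j)·(8−j)!.
Computing: 40320 − 15120 + 2160 − 120 = 27240.

27240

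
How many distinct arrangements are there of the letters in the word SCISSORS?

Letter multiplicities in SCISSORS: C×1, I×1, O×1, R×1, S×4.
The number of distinct arrangements is 8!/(4!) = 40320/24 = 1680.

1680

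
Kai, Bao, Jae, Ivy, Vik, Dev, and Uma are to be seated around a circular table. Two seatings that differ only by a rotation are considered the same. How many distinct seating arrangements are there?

720

Seat Kai anywhere (absorbing the rotational symmetry), then permute the other 6: (6)! = 720.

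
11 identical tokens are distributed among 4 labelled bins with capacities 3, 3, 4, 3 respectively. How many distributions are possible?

Ignoring the caps, the number of non-negative solutions to x_1+…+x_4 = 11 is C(14,3) = 364.
Subtract solutions that violate a single cap (substitute x_i' = x_i − (cap_i+1)): x_1 ≥ 4 gives C(10,3) = 120; x_2 ≥ 4 gives C(10,3) = 120; x_3 ≥ 5 gives C(9,3) = 84; x_4 ≥ 4 gives C(10,3) = 120. Together 444.
Add back pairs where two caps are both exceeded: 20 + 10 + 20 + 10 + 20 + 10 = 90.
By inclusion–exclusion the count is 364 − 444 + 90 = 10.

10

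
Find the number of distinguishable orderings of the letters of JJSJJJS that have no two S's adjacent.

15

Total arrangements of JJSJJJS: 7!/(5!·2!) = 21.
If the two S's are adjacent, glue them into one block, leaving 6 items to arrange: (6)!/(5!) = 6 ways.
Subtracting, 21 − 6 = 15 arrangements keep the S's apart.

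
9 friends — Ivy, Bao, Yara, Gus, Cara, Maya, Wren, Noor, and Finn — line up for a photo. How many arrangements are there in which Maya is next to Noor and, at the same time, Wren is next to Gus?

Treat {Maya,Noor} as one block (2 orders) and {Wren,Gus} as another (2 orders).
That leaves 7 units to arrange: 2 × 2 × 7! = 4 × 5040 = 20160.

20160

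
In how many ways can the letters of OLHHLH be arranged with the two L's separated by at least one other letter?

Total arrangements of OLHHLH: 6!/(3!·2!) = 60.
If the two L's are adjacent, glue them into one block, leaving 5 items to arrange: (5)!/(3!) = 20 ways.
Hence 60 − 20 = 40.

40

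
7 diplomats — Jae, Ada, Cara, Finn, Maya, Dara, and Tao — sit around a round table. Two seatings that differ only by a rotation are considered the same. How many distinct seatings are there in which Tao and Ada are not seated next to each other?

All circular seatings of 7 people number (6)! = 720.
Those with Tao next to Ada: fuse the pair into one unit and seat 6 units around a circle — 2·(5)! = 240.
Subtracting, 720 − 240 = 480.

480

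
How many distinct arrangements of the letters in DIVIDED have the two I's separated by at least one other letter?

300

Total arrangements of DIVIDED: 7!/(3!·2!) = 420.
Arrangements with the I's together: treat II as one letter, giving (6)!/(3!) = 120.
Hence 420 − 120 = 300.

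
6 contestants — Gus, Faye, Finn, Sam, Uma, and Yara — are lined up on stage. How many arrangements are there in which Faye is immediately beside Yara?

Treat {Faye, Yara} as a single unit. There are 5 units to order, and the pair itself can be ordered 2 ways.
That gives 2 × 5! = 2 × 120 = 240.

240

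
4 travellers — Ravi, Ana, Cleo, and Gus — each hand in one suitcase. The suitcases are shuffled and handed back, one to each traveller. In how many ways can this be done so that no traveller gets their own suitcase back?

9

This is the derangement count D_4: permutations of 4 items with no fixed point.
By inclusion–exclusion this is Σ_{j=0}^{4} (−1)^j C(4,j)·(4−j)!.
Computing: 24 − 24 + 12 − 4 + 1 = 9.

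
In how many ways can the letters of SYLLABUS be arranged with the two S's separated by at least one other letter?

7560

Total arrangements of SYLLABUS: 8!/(2!·2!) = 10080.
Arrangements with the S's together: treat SS as one letter, giving (7)!/(2!) = 2520.
Subtracting, 10080 − 2520 = 7560 arrangements keep the S's apart.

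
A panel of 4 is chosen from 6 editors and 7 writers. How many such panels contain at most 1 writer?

Split by how many writers are chosen (0 through 1).
Sum: C(7,0)·C(6,4) + C(7,1)·C(6,3) = 15 + 140 = 155.

155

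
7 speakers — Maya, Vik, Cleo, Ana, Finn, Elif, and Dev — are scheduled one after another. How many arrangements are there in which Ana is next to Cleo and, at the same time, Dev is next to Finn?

480

Treat {Ana,Cleo} as one block (2 orders) and {Dev,Finn} as another (2 orders).
That leaves 5 units to arrange: 2 × 2 × 5! = 4 × 120 = 480.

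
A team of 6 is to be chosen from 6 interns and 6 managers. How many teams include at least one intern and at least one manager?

922

Total 6-person selections from all 12: C(12,6) = 924.
Selections missing a whole group: no interns → C(6,6) = 1; no managers → C(6,6) = 1.
Both groups omitted at once is impossible, so 924 − 2 = 922.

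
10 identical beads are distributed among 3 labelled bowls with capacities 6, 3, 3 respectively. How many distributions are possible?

Ignoring the caps, the number of non-negative solutions to x_1+…+x_3 = 10 is C(12,2) = 66.
Subtract solutions that violate a single cap (substitute x_i' = x_i − (cap_i+1)): x_1 ≥ 7 gives C(5,2) = 10; x_2 ≥ 4 gives C(8,2) = 28; x_3 ≥ 4 gives C(8,2) = 28. Together 66.
Add back pairs where two caps are both exceeded: 0 + 0 + 6 = 6.
By inclusion–exclusion the count is 66 − 66 + 6 = 6.

6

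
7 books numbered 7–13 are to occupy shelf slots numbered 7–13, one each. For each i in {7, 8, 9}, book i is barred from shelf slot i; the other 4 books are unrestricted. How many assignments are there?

3216

Let Aᵢ (for i ∈ {7, 8, 9}) be the placements that put book i in its forbidden shelf slot. Any j of these fix j positions, leaving (7−j)! ways to fill the rest, and there are C(3,j) ways to pick which j.
By inclusion–exclusion, the number of valid placements is Σ_{j=0}^{3} (−1)^j C(3,j)·(7−j)!.
Computing: 5040 − 2160 + 360 − 24 = 3216.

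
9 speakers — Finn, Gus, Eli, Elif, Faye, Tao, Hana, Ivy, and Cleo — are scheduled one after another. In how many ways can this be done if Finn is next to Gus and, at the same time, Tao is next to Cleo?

20160

Treat {Finn,Gus} as one block (2 orders) and {Tao,Cleo} as another (2 orders).
That leaves 7 units to arrange: 2 × 2 × 7! = 4 × 5040 = 20160.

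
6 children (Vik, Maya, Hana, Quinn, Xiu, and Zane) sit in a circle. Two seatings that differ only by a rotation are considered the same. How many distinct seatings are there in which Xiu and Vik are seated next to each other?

Treat {Xiu, Vik} as one unit (2 internal orders) and seat the resulting 5 units around the table: (4)! circular arrangements.
So 2 × (4)! = 2 × 24 = 48.

48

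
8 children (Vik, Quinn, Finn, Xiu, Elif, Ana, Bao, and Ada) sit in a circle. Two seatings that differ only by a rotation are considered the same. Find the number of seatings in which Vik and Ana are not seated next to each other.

Without the restriction there are (7)! = 5040 seatings.
Those with Vik next to Ana: fuse the pair into one unit and seat 7 units around a circle — 2·(6)! = 1440.
Subtracting, 5040 − 1440 = 3600.

3600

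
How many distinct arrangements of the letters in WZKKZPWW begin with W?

630

With the first slot taken by W, it remains to arrange the other 7 letters (ZKKZPWW).
Those 7 letters have K appearing twice, W appearing twice, and Z appearing twice, giving (7)!/(2!·2!·2!) = 630.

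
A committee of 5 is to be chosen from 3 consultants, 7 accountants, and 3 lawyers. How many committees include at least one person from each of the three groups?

798

With no constraint there are C(13,5) = 1287 possible selections.
Subtract selections that omit an entire group: no consultants → C(10,5) = 252; no accountants → C(6,5) = 6; no lawyers → C(10,5) = 252.
Add back selections omitting two groups (i.e. drawn from a single group): C(3,5) + C(7,5) + C(3,5) = 21.
By inclusion–exclusion: 1287 − 510 + 21 = 798.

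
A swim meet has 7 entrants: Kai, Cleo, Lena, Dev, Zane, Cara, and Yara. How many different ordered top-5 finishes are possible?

2520

There are 7 choices for 1st place, 6 for 2nd, and so on down to 3 for position 5.
That gives 7 × 6 × 5 × 4 × 3 = 2520.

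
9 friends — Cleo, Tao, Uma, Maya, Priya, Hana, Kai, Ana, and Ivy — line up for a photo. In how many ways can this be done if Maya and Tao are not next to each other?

Of the 9! = 362880 arrangements, those with Maya and Tao adjacent number 2 × 8! = 80640 (treat the pair as a block with 2 internal orders).
Complementary counting: 362880 − 80640 = 282240.

282240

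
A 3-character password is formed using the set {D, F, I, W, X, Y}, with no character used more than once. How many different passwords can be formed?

120

This is a permutation of 3 out of 6: P(6,3) = 6!/3!.
That product is 6 × 5 × 4 = 120.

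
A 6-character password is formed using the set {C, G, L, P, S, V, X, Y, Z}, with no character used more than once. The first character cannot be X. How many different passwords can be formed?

The first character has 9−1 = 8 choices (anything except X).
The remaining 5 characters are filled from the other 8 symbols without repetition: 8 × 7 × 6 × 5 × 4 = 6720.
Total: 8 × 6720 = 53760.

53760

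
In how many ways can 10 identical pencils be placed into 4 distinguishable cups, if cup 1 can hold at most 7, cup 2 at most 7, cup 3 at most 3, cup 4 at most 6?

162

By stars and bars, unrestricted non-negative solutions to x_1+…+x_4 = 10 number C(10+3,3) = 286.
Subtract solutions that violate a single cap (substitute x_i' = x_i − (cap_i+1)): x_1 ≥ 8 gives C(5,3) = 10; x_2 ≥ 8 gives C(5,3) = 10; x_3 ≥ 4 gives C(9,3) = 84; x_4 ≥ 7 gives C(6,3) = 20. Together 124.
No two caps can be exceeded simultaneously, so the pair terms are all 0.
By inclusion–exclusion the count is 286 − 124 + 0 = 162.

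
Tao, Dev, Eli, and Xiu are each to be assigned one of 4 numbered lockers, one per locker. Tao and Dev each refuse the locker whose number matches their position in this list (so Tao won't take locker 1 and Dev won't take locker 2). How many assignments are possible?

14

Let Aᵢ (for i ∈ {1, 2}) be the placements that put person i in their forbidden locker. Any j of these fix j positions, leaving (4−j)! ways to fill the rest, and there are C(2,j) ways to pick which j.
By inclusion–exclusion, the number of valid placements is Σ_{j=0}^{2} (−1)^j C(2,j)·(4−j)!.
Computing: 24 − 12 + 2 = 14.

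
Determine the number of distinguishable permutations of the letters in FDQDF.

The 5 letters of FDQDF have repeats: D appearing twice and F appearing twice.
Dividing 5! = 120 by 2!·2! = 4 for the repeated letters gives 30.

30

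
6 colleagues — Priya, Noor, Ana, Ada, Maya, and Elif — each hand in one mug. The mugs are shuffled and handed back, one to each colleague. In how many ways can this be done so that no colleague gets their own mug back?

Count assignments avoiding every fixed point. For any j of the 6 colleagues fixed to their own mug, the other 6−j can be arranged in (6−j)! ways.
By inclusion–exclusion this is Σ_{j=0}^{6} (−1)^j C(6,j)·(6−j)!.
Computing: 720 − 720 + 360 − 120 + 30 − 6 + 1 = 265.

265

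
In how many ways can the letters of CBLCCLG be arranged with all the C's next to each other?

Treat the 3 copies of C as a single block. The multiset to arrange is then {CCC, B, G, L, L}, 5 items in all.
That gives (5)!/(2!) = 60 arrangements.

60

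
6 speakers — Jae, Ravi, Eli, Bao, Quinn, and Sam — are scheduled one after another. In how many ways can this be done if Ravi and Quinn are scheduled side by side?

240

Treat {Ravi, Quinn} as a single unit. There are 5 units to order, and the pair itself can be ordered 2 ways.
That gives 2 × 5! = 2 × 120 = 240.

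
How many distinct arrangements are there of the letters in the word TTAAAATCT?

630

Letter multiplicities in TTAAAATCT: A×4, C×1, T×4.
The number of distinct arrangements is 9!/(4!·4!) = 362880/576 = 630.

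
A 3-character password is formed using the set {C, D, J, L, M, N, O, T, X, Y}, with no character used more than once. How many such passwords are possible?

720

This is a permutation of 3 out of 10: P(10,3) = 10!/7!.
10 × 9 × 8 = 720.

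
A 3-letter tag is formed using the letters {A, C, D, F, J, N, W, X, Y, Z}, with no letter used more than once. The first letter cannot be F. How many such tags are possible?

648

The first letter has 10−1 = 9 choices (anything except F).
The remaining 2 letters are filled from the other 9 symbols without repetition: 9 × 8 = 72.
Total: 9 × 72 = 648.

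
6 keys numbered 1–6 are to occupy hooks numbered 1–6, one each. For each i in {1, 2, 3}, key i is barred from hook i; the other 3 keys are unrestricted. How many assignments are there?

426

Let Aᵢ (for i ∈ {1, 2, 3}) be the placements that put key i in its forbidden hook. Any j of these fix j positions, leaving (6−j)! ways to fill the rest, and there are C(3,j) ways to pick which j.
By inclusion–exclusion, the number of valid placements is Σ_{j=0}^{3} (−1)^j C(3,j)·(6−j)!.
Computing: 720 − 360 + 72 − 6 = 426.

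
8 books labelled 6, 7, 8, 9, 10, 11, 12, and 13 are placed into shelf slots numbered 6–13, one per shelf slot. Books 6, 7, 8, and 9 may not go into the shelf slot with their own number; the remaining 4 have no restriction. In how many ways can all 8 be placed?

Let Aᵢ (for 6 ≤ i ≤ 9) be the placements that put book i in its forbidden shelf slot. Any j of these fix j positions, leaving (8−j)! ways to fill the rest, and there are C(4,j) ways to pick which j.
By inclusion–exclusion, the number of valid placements is Σ_{j=0}^{4} (−1)^j C(4,j)·(8−j)!.
Computing: 40320 − 20160 + 4320 − 480 + 24 = 24024.

24024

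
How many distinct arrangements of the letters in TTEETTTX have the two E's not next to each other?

Total arrangements of TTEETTTX: 8!/(5!·2!) = 168.
Arrangements with the E's together: treat EE as one letter, giving (7)!/(5!) = 42.
Subtracting, 168 − 42 = 126 arrangements keep the E's apart.

126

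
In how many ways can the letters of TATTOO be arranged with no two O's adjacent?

There are 6!/(3!·2!) = 60 arrangements of TATTOO in total.
Arrangements with the O's together: treat OO as one letter, giving (5)!/(3!) = 20.
Hence 60 − 20 = 40.

40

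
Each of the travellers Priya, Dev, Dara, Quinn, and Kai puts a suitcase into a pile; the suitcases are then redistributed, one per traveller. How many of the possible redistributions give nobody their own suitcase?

Count assignments avoiding every fixed point. For any j of the 5 travellers fixed to their own suitcase, the other 5−j can be arranged in (5−j)! ways.
By inclusion–exclusion this is Σ_{j=0}^{5} (−1)^j C(5,j)·(5−j)!.
Computing: 120 − 120 + 60 − 20 + 5 − 1 = 44.

44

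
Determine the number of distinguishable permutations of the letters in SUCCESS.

Letter multiplicities in SUCCESS: C×2, E×1, S×3, U×1.
So there are 7! / (3!·2!) = 420 distinguishable arrangements.

420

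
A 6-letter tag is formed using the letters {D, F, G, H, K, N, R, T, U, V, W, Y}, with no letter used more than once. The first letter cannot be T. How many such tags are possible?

The first letter has 12−1 = 11 choices (anything except T).
The remaining 5 letters are filled from the other 11 symbols without repetition: 11 × 10 × 9 × 8 × 7 = 55440.
Total: 11 × 55440 = 609840.

609840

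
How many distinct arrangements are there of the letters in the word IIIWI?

Letter multiplicities in IIIWI: I×4, W×1.
The number of distinct arrangements is 5!/(4!) = 120/24 = 5.

5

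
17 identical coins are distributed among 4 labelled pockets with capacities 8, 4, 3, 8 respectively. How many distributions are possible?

70

Ignoring the caps, the number of non-negative solutions to x_1+…+x_4 = 17 is C(20,3) = 1140.
Subtract solutions that violate a single cap (substitute x_i' = x_i − (cap_i+1)): x_1 ≥ 9 gives C(11,3) = 165; x_2 ≥ 5 gives C(15,3) = 455; x_3 ≥ 4 gives C(16,3) = 560; x_4 ≥ 9 gives C(11,3) = 165. Together 1345.
Add back pairs where two caps are both exceeded: 20 + 35 + 0 + 165 + 20 + 35 = 275.
By inclusion–exclusion the count is 1140 − 1345 + 275 = 70.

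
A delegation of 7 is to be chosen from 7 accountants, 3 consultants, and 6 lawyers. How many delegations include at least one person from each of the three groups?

9569

Total 7-person selections from all 16: C(16,7) = 11440.
Selections missing a whole group: no accountants → C(9,7) = 36; no consultants → C(13,7) = 1716; no lawyers → C(10,7) = 120.
Add back selections omitting two groups (i.e. drawn from a single group): C(7,7) + C(3,7) + C(6,7) = 1.
By inclusion–exclusion: 11440 − 1872 + 1 = 9569.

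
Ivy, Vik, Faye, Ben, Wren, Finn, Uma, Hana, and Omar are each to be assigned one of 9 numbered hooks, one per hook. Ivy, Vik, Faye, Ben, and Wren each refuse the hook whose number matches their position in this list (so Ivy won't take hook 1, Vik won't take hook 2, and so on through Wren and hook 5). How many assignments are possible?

Let Aᵢ (for 1 ≤ i ≤ 5) be the placements that put person i in their forbidden hook. Any j of these fix j positions, leaving (9−j)! ways to fill the rest, and there are C(5,j) ways to pick which j.
By inclusion–exclusion, the number of valid placements is Σ_{j=0}^{5} (−1)^j C(5,j)·(9−j)!.
Computing: 362880 − 201600 + 50400 − 7200 + 600 − 24 = 205056.

205056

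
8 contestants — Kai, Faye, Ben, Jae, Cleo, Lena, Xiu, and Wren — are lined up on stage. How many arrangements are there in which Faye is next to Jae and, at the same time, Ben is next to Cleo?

Treat {Faye,Jae} as one block (2 orders) and {Ben,Cleo} as another (2 orders).
That leaves 6 units to arrange: 2 × 2 × 6! = 4 × 720 = 2880.

2880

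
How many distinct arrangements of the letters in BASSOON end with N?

With the last slot taken by N, it remains to arrange the other 6 letters (BASSOO).
Those 6 letters have O appearing twice and S appearing twice, giving (6)!/(2!·2!) = 180.

180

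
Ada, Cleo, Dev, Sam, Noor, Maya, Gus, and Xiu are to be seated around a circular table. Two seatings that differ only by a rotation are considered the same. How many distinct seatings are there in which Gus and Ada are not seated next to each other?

All circular seatings of 8 people number (7)! = 5040.
Those with Gus next to Ada: fuse the pair into one unit and seat 7 units around a circle — 2·(6)! = 1440.
Subtracting, 5040 − 1440 = 3600.

3600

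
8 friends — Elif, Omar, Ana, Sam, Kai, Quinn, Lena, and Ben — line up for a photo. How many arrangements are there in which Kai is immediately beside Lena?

10080

Glue Kai and Lena into one block (2 internal orders), leaving 7 units to arrange in a row.
So the count is 2·(7)! = 10080.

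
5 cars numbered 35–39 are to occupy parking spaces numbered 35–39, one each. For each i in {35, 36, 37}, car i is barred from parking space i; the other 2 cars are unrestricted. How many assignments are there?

64

Let Aᵢ (for i ∈ {35, 36, 37}) be the placements that put car i in its forbidden parking space. Any j of these fix j positions, leaving (5−j)! ways to fill the rest, and there are C(3,j) ways to pick which j.
By inclusion–exclusion, the number of valid placements is Σ_{j=0}^{3} (−1)^j C(3,j)·(5−j)!.
Computing: 120 − 72 + 18 − 2 = 64.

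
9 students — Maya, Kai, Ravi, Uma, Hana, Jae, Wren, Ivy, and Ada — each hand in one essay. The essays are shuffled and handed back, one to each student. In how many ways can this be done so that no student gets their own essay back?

133496

Count assignments avoiding every fixed point. For any j of the 9 students fixed to their own essay, the other 9−j can be arranged in (9−j)! ways.
By inclusion–exclusion this is Σ_{j=0}^{9} (−1)^j C(9,j)·(9−j)!.
Computing: 362880 − 362880 + 181440 − 60480 + 15120 − 3024 + 504 − 72 + 9 − 1 = 133496.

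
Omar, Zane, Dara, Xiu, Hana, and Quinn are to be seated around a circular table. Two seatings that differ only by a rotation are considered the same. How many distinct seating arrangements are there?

120

Seat Omar anywhere (absorbing the rotational symmetry), then permute the other 5: (5)! = 120.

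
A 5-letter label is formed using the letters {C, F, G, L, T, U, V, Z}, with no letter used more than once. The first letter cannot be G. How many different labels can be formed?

The first letter has 8−1 = 7 choices (anything except G).
The remaining 4 letters are filled from the other 7 symbols without repetition: 7 × 6 × 5 × 4 = 840.
Total: 7 × 840 = 5880.

5880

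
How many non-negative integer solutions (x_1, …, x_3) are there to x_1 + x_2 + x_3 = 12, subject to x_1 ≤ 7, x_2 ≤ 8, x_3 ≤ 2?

Without the upper bounds there are C(14,2) = 91 ways to split 12 among 3 variables.
Subtract solutions that violate a single cap (substitute x_i' = x_i − (cap_i+1)): x_1 ≥ 8 gives C(6,2) = 15; x_2 ≥ 9 gives C(5,2) = 10; x_3 ≥ 3 gives C(11,2) = 55. Together 80.
Add back pairs where two caps are both exceeded: 0 + 3 + 1 = 4.
By inclusion–exclusion the count is 91 − 80 + 4 = 15.

15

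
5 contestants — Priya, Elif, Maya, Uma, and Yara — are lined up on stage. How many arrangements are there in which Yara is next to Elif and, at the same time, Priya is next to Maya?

Treat {Yara,Elif} as one block (2 orders) and {Priya,Maya} as another (2 orders).
That leaves 3 units to arrange: 2 × 2 × 3! = 4 × 6 = 24.

24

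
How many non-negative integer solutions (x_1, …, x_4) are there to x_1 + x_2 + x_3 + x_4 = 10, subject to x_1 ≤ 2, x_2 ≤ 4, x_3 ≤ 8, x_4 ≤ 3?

56

Ignoring the caps, the number of non-negative solutions to x_1+…+x_4 = 10 is C(13,3) = 286.
Subtract solutions that violate a single cap (substitute x_i' = x_i − (cap_i+1)): x_1 ≥ 3 gives C(10,3) = 120; x_2 ≥ 5 gives C(8,3) = 56; x_3 ≥ 9 gives C(4,3) = 4; x_4 ≥ 4 gives C(9,3) = 84. Together 264.
Add back pairs where two caps are both exceeded: 10 + 0 + 20 + 0 + 4 + 0 = 34.
By inclusion–exclusion the count is 286 − 264 + 34 = 56.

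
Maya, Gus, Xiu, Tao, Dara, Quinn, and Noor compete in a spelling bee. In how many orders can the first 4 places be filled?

840

This is an ordered selection of 4 from 7: P(7,4).
That gives 7 × 6 × 5 × 4 = 840.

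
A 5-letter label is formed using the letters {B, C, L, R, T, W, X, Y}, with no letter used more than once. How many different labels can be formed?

6720

This is a permutation of 5 out of 8: P(8,5) = 8!/3!.
That product is 8 × 7 × 6 × 5 × 4 = 6720.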